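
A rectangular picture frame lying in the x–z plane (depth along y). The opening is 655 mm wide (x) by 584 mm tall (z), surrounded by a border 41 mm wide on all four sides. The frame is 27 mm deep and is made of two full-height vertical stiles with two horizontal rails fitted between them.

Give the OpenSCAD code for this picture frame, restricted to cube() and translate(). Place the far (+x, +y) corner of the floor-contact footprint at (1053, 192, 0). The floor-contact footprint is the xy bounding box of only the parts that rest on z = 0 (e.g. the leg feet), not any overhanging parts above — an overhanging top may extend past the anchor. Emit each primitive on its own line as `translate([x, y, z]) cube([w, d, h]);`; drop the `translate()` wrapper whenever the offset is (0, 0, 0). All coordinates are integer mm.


translate([316, 165, 0]) cube([41, 27, 666]);
translate([1012, 165, 0]) cube([41, 27, 666]);
translate([357, 165, 0]) cube([655, 27, 41]);
translate([357, 165, 625]) cube([655, 27, 41]);


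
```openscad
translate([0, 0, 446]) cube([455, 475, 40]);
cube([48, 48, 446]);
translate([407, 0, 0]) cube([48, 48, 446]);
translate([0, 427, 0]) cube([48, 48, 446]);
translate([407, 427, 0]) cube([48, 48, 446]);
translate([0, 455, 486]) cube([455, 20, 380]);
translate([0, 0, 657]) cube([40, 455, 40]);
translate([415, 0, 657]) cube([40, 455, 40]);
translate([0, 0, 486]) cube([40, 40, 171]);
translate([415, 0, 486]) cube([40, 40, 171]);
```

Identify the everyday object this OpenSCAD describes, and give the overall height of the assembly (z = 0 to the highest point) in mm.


A chair. The overall height is 866 mm.

A slab on four corner posts with a tall panel at the back — a chair. The seat slab sits at z = 446 with thickness 40, and the 380 mm backrest starts at the seat top, so the overall height is 446 + 40 + 380 = 866 mm.


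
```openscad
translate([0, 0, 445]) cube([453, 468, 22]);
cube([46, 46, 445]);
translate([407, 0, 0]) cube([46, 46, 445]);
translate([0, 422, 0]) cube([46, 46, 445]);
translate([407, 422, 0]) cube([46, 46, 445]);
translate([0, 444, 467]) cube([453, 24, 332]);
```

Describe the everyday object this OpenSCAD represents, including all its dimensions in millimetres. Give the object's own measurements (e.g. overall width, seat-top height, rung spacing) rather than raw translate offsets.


A chair. The seat is a 453×468×22 mm slab with its top at z = 467 mm, on four 46×46 mm corner legs (flush with the seat edges, standing on z = 0). A flat backrest 24 mm thick, 332 mm tall, spans the full seat width and rises from the seat top along its +y edge, rear face flush with the rear of the seat.


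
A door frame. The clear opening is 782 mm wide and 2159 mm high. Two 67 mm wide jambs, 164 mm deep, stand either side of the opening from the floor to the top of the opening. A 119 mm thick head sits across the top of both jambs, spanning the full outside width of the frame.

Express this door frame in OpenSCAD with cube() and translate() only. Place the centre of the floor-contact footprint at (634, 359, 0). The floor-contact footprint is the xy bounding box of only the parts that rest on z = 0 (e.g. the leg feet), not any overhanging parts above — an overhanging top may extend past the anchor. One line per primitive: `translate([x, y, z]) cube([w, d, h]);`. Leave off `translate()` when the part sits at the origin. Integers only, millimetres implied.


translate([176, 277, 0]) cube([67, 164, 2159]);
translate([1025, 277, 0]) cube([67, 164, 2159]);
translate([176, 277, 2159]) cube([916, 164, 119]);


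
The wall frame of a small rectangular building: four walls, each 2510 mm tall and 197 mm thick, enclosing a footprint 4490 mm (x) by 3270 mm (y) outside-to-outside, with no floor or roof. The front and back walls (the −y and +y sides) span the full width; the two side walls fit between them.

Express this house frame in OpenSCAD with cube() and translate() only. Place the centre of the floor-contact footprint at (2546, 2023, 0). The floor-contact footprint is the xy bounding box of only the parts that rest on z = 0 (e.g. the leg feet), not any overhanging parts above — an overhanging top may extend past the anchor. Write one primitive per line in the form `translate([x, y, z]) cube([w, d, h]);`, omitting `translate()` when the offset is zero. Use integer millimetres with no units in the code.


translate([301, 388, 0]) cube([4490, 197, 2510]);
translate([301, 3461, 0]) cube([4490, 197, 2510]);
translate([301, 585, 0]) cube([197, 2876, 2510]);
translate([4594, 585, 0]) cube([197, 2876, 2510]);


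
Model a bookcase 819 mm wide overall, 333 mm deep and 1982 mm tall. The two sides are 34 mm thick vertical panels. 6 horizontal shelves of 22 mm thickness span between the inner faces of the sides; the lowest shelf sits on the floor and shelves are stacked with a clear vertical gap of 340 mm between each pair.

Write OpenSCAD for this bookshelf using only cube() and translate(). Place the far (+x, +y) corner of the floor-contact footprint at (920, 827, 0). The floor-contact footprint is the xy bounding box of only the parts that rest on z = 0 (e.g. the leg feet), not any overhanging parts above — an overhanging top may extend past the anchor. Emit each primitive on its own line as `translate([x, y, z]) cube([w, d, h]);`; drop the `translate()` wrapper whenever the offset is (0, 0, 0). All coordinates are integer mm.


translate([101, 494, 0]) cube([34, 333, 1982]);
translate([886, 494, 0]) cube([34, 333, 1982]);
translate([135, 494, 0]) cube([751, 333, 22]);
translate([135, 494, 362]) cube([751, 333, 22]);
translate([135, 494, 724]) cube([751, 333, 22]);
translate([135, 494, 1086]) cube([751, 333, 22]);
translate([135, 494, 1448]) cube([751, 333, 22]);
translate([135, 494, 1810]) cube([751, 333, 22]);


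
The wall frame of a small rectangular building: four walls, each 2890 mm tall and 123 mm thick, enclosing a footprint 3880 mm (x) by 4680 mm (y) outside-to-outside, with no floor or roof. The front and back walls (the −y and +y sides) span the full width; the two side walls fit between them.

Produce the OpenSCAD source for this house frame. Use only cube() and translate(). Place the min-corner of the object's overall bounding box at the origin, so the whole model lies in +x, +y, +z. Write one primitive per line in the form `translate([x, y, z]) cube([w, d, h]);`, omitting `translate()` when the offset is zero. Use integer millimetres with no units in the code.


cube([3880, 123, 2890]);
translate([0, 4557, 0]) cube([3880, 123, 2890]);
translate([0, 123, 0]) cube([123, 4434, 2890]);
translate([3757, 123, 0]) cube([123, 4434, 2890]);


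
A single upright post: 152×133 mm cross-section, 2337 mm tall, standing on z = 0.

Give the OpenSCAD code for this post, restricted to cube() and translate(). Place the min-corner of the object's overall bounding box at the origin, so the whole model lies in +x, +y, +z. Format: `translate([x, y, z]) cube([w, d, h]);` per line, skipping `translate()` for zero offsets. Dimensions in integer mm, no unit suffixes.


cube([152, 133, 2337]);


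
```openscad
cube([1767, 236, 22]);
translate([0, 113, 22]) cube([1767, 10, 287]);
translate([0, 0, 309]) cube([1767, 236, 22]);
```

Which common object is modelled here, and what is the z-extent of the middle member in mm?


An I-beam. The web height is 287 mm.

Two wide flanges with a thin centred web — an I-beam. Overall 331 mm minus two 22 mm flanges gives a web of 331 − 2·22 = 287 mm.


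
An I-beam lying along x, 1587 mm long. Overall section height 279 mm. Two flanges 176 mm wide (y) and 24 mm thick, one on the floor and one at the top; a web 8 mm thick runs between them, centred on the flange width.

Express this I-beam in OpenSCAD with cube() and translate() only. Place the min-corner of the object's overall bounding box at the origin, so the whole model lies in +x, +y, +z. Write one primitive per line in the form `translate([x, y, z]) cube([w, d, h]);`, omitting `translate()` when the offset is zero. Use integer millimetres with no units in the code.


cube([1587, 176, 24]);
translate([0, 84, 24]) cube([1587, 8, 231]);
translate([0, 0, 255]) cube([1587, 176, 24]);


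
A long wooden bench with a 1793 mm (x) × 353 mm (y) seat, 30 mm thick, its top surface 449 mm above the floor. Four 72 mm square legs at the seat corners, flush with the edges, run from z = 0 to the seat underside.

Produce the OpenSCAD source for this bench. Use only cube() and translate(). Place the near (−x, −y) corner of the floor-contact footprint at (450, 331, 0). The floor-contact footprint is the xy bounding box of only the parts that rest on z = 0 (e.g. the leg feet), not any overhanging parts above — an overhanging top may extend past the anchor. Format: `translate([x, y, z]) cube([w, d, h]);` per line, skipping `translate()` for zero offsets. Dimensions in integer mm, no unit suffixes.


// leg_h = 449 − 30 = 419
translate([450, 331, 419]) cube([1793, 353, 30]);
translate([450, 331, 0]) cube([72, 72, 419]);
translate([450, 612, 0]) cube([72, 72, 419]);
translate([2171, 331, 0]) cube([72, 72, 419]);
translate([2171, 612, 0]) cube([72, 72, 419]);


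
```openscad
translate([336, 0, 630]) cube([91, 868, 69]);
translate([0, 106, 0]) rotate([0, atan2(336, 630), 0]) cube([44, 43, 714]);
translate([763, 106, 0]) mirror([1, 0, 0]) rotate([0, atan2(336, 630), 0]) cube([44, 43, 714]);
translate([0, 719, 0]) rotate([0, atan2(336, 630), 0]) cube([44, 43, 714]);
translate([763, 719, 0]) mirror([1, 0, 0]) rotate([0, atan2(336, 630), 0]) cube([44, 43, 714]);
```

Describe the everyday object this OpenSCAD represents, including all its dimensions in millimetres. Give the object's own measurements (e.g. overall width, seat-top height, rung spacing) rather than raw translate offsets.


A sawhorse. A 91×868×69 mm beam (x, y, z) sits on two A-frame leg pairs. Each pair is two raked legs of 44×43 mm section (43 mm along y) splaying symmetrically in x. Each leg rises 630 mm vertically over 336 mm of horizontal reach and is 714 mm long along its own axis. Every leg's outer bottom edge rests on the floor and its outer top edge meets a bottom edge of the beam — the left legs (tilting toward +x) meet the beam's −x bottom edge, the right legs (their mirror images, tilting toward −x) meet its +x bottom edge — so the leg tops tuck under the beam, the beam's underside is 630 mm above the floor, and the feet are 763 mm apart outside-to-outside with the beam centred between them. The two leg pairs are set in 106 mm from either end of the beam.


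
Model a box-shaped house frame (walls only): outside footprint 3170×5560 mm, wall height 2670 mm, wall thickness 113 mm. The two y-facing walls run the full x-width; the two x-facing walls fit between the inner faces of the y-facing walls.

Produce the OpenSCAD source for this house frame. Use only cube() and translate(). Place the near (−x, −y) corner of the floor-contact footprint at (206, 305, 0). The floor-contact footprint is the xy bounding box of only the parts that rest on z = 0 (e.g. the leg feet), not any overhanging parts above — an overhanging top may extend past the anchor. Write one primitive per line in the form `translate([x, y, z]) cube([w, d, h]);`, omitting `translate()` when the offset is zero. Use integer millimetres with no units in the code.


translate([206, 305, 0]) cube([3170, 113, 2670]);
translate([206, 5752, 0]) cube([3170, 113, 2670]);
translate([206, 418, 0]) cube([113, 5334, 2670]);
translate([3263, 418, 0]) cube([113, 5334, 2670]);


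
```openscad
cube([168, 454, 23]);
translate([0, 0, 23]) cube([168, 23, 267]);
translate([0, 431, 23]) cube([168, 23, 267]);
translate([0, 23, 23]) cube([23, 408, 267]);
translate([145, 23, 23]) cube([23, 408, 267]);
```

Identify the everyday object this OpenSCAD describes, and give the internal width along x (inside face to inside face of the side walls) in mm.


An open box. The internal width is 122 mm.

A 168×454 base slab with four walls standing on it — an open box. The base is 168 mm wide and the walls are 23 mm thick, so the internal width is 168 − 2 × 23 = 122 mm.


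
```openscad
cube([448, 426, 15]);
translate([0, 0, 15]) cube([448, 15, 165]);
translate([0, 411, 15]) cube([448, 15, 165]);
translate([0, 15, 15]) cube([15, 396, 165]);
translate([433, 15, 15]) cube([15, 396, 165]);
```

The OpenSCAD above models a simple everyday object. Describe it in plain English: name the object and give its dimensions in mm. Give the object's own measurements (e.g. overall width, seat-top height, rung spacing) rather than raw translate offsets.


An open-topped rectangular box: outside dimensions 448×426×180 mm, with a uniform wall and base thickness of 15 mm. The base is a full 448×426 slab on the floor; four walls sit on top of the base. The front and back walls (the −y and +y sides) span the full width; the two side walls fit between them.


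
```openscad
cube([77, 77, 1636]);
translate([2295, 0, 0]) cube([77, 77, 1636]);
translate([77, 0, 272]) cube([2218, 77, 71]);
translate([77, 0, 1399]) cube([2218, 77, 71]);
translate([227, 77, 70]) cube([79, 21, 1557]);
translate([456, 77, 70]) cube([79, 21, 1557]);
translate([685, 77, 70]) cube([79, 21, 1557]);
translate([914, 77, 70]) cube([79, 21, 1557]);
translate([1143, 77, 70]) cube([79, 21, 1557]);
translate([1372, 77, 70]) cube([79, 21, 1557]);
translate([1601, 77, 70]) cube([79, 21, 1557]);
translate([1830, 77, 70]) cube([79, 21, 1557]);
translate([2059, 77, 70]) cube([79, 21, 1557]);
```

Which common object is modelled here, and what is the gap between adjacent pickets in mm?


A fence section. The picket gap is 150 mm.

Two posts, two rails, 9 pickets — a fence section. Span 2218 mm holds 9 pickets of 79 mm with 10 equal gaps: ⌊(2218 − 9·79) / 10⌋ = 150 mm.


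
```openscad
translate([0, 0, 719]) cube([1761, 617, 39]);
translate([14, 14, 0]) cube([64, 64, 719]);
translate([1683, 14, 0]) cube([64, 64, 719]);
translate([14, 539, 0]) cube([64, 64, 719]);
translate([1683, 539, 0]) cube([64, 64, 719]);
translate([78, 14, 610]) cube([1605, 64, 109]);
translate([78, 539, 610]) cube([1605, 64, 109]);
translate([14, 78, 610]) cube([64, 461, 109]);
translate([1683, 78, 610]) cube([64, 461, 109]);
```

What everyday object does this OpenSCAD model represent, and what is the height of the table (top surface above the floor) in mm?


A table. The table height is 758 mm.

A 1761×617×39 slab sits at z = 719 on four 64 mm square posts — a table. The top surface is at 719 + 39 = 758 mm.


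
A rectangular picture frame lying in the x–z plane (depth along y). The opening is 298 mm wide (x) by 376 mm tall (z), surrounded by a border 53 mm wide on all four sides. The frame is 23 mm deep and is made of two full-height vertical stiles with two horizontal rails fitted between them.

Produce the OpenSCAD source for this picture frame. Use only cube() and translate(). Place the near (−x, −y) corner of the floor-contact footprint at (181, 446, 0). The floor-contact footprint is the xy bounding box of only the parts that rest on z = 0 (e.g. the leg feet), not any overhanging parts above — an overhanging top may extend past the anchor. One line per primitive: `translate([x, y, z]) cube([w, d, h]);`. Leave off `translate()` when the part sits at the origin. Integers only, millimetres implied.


translate([181, 446, 0]) cube([53, 23, 482]);
translate([532, 446, 0]) cube([53, 23, 482]);
translate([234, 446, 0]) cube([298, 23, 53]);
translate([234, 446, 429]) cube([298, 23, 53]);


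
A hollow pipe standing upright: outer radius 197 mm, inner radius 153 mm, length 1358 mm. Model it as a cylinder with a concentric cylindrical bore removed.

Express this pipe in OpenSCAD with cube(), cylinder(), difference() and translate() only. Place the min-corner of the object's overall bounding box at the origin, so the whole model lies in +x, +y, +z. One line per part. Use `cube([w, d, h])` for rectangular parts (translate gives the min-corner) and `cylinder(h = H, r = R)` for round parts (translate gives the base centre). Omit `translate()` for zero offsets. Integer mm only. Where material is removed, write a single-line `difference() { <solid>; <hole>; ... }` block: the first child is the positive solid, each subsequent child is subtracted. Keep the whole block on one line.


difference() { translate([197, 197, 0]) cylinder(h = 1358, r = 197); translate([197, 197, 0]) cylinder(h = 1358, r = 153); }


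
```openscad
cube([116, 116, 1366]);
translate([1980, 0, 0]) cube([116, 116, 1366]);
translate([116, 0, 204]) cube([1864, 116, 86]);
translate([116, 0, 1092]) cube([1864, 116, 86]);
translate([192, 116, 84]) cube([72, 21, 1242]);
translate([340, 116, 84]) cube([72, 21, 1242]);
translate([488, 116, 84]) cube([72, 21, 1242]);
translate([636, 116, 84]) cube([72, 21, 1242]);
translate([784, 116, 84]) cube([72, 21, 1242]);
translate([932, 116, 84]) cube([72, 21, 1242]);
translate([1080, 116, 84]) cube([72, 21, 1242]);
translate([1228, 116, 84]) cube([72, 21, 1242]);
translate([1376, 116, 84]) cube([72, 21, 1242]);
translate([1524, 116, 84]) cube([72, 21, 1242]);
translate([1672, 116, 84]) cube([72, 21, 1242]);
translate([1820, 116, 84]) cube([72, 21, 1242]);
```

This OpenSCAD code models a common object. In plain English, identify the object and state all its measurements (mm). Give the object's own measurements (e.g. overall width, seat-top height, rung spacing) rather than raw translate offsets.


A fence section. Two 116×116 mm posts, 1366 mm tall, stand on the floor with a clear span of 1864 mm between their inner faces. Two horizontal rails of 116×86 mm section span the gap between the posts with their undersides at z = 204 mm and z = 1092 mm, flush with the posts' −y face. 12 pickets, each 72 mm wide, 21 mm thick and 1242 mm tall, are fixed to the +y face of the rails with their bottoms at z = 84 mm, spaced across the span with a 76 mm gap after the −x post and between neighbouring pickets, with 88 mm left before the +x post.


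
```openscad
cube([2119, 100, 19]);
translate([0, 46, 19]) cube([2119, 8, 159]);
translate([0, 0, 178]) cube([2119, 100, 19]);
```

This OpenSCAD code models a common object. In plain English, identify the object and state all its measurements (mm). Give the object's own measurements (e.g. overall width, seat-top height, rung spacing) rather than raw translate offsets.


An I-beam lying along x, 2119 mm long. Overall section height 197 mm. Two flanges 100 mm wide (y) and 19 mm thick, one on the floor and one at the top; a web 8 mm thick runs between them, centred on the flange width.


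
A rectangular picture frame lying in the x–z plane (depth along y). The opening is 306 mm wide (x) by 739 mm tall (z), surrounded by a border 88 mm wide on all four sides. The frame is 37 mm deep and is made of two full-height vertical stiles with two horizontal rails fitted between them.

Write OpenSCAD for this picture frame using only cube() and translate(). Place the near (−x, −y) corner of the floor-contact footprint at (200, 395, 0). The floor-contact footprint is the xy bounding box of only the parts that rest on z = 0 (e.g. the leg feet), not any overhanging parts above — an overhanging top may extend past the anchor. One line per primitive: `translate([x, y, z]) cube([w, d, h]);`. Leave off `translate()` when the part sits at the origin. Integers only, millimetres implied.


translate([200, 395, 0]) cube([88, 37, 915]);
translate([594, 395, 0]) cube([88, 37, 915]);
translate([288, 395, 0]) cube([306, 37, 88]);
translate([288, 395, 827]) cube([306, 37, 88]);


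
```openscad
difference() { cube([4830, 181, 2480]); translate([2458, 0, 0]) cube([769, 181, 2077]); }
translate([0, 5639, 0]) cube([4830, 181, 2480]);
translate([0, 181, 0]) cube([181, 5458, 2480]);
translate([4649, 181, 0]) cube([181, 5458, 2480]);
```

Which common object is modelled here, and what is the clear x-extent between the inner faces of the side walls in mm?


A single room. The interior width is 4468 mm.

Four walls enclosing a rectangle with a door in the front wall — a room. Outside width 4830 minus two 181 mm walls gives 4468 mm.


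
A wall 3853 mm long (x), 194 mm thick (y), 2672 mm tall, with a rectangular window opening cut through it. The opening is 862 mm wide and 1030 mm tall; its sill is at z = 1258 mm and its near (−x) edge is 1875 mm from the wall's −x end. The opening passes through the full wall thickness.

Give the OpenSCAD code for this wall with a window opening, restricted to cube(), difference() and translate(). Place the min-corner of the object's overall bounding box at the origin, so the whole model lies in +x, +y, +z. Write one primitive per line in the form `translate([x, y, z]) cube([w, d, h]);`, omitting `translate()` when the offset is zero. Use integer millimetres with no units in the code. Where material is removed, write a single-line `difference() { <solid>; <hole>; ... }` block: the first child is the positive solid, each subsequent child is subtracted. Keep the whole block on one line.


difference() { cube([3853, 194, 2672]); translate([1875, 0, 1258]) cube([862, 194, 1030]); }


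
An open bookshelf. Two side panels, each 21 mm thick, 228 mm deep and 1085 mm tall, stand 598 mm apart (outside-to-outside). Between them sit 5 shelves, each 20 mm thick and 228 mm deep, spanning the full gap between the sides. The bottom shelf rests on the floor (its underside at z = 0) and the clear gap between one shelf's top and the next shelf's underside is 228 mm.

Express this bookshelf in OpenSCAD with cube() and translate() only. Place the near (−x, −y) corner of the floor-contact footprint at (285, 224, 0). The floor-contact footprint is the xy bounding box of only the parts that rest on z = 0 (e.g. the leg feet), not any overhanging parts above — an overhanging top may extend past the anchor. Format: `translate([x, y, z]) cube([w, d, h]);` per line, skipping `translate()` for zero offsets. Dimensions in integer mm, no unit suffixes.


translate([285, 224, 0]) cube([21, 228, 1085]);
translate([862, 224, 0]) cube([21, 228, 1085]);
translate([306, 224, 0]) cube([556, 228, 20]);
translate([306, 224, 248]) cube([556, 228, 20]);
translate([306, 224, 496]) cube([556, 228, 20]);
translate([306, 224, 744]) cube([556, 228, 20]);
translate([306, 224, 992]) cube([556, 228, 20]);


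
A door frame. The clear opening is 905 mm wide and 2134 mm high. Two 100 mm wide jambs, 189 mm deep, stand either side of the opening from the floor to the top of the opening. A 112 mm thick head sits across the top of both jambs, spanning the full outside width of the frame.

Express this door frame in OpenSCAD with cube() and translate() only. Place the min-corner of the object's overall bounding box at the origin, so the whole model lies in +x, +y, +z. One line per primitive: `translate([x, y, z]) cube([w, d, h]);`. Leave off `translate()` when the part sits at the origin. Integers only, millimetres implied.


cube([100, 189, 2134]);
translate([1005, 0, 0]) cube([100, 189, 2134]);
translate([0, 0, 2134]) cube([1105, 189, 112]);


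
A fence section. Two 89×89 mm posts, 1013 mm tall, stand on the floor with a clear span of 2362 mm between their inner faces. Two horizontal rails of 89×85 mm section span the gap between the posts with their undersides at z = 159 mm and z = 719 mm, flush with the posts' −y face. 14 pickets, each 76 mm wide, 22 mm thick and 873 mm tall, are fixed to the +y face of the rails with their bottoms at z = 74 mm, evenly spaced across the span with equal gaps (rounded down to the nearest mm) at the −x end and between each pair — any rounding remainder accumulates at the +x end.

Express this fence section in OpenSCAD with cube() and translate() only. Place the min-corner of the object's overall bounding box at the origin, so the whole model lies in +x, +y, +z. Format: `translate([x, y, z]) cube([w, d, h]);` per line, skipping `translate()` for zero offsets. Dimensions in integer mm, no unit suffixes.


cube([89, 89, 1013]);
translate([2451, 0, 0]) cube([89, 89, 1013]);
translate([89, 0, 159]) cube([2362, 89, 85]);
translate([89, 0, 719]) cube([2362, 89, 85]);
translate([175, 89, 74]) cube([76, 22, 873]);
translate([337, 89, 74]) cube([76, 22, 873]);
translate([499, 89, 74]) cube([76, 22, 873]);
translate([661, 89, 74]) cube([76, 22, 873]);
translate([823, 89, 74]) cube([76, 22, 873]);
translate([985, 89, 74]) cube([76, 22, 873]);
translate([1147, 89, 74]) cube([76, 22, 873]);
translate([1309, 89, 74]) cube([76, 22, 873]);
translate([1471, 89, 74]) cube([76, 22, 873]);
translate([1633, 89, 74]) cube([76, 22, 873]);
translate([1795, 89, 74]) cube([76, 22, 873]);
translate([1957, 89, 74]) cube([76, 22, 873]);
translate([2119, 89, 74]) cube([76, 22, 873]);
translate([2281, 89, 74]) cube([76, 22, 873]);


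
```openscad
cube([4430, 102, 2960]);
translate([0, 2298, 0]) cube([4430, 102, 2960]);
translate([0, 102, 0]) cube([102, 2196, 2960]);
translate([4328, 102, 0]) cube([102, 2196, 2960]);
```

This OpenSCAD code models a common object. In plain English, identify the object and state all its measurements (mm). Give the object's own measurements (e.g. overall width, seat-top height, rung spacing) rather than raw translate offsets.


The wall frame of a small rectangular building: four walls, each 2960 mm tall and 102 mm thick, enclosing a footprint 4430 mm (x) by 2400 mm (y) outside-to-outside, with no floor or roof. The front and back walls (the −y and +y sides) span the full width; the two side walls fit between them.


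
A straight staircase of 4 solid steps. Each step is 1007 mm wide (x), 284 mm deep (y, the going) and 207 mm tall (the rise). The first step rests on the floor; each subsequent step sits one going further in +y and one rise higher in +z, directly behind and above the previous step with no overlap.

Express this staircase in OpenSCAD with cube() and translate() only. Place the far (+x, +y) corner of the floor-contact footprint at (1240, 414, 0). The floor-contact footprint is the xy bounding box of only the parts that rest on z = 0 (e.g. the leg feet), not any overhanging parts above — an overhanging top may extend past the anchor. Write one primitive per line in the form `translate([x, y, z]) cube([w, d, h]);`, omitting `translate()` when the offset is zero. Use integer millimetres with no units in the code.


translate([233, 130, 0]) cube([1007, 284, 207]);
translate([233, 414, 207]) cube([1007, 284, 207]);
translate([233, 698, 414]) cube([1007, 284, 207]);
translate([233, 982, 621]) cube([1007, 284, 207]);


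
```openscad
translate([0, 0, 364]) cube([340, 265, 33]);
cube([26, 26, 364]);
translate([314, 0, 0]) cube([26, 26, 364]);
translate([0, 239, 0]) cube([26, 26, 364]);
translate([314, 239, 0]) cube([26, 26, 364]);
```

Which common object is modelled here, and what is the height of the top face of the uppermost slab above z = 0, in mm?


A stool. The seat height is 397 mm.

A 340×265×33 slab at z = 364 on four corner posts — a stool. The seat top is 364 + 33 = 397 mm.


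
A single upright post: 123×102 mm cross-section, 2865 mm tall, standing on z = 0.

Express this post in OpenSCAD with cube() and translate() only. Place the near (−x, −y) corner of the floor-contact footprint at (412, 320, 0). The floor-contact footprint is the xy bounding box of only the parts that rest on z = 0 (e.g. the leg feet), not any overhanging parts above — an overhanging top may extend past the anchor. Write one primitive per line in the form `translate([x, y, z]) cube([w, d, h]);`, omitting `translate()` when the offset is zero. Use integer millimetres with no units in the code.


translate([412, 320, 0]) cube([123, 102, 2865]);


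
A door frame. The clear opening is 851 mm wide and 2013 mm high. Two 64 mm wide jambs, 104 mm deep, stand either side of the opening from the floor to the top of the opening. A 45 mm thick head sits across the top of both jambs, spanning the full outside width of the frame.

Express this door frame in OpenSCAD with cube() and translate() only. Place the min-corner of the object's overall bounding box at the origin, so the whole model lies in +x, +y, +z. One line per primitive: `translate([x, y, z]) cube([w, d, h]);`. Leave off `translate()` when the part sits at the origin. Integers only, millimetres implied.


cube([64, 104, 2013]);
translate([915, 0, 0]) cube([64, 104, 2013]);
translate([0, 0, 2013]) cube([979, 104, 45]);


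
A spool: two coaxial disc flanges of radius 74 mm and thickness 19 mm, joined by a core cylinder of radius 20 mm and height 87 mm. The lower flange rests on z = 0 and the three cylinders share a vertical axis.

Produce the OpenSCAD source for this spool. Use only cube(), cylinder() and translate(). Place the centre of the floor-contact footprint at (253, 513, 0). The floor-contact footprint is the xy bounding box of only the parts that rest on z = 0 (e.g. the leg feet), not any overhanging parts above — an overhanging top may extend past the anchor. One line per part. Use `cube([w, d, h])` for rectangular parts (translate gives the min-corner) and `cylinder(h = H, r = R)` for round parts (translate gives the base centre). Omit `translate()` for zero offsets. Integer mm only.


translate([253, 513, 0]) cylinder(h = 19, r = 74);
translate([253, 513, 19]) cylinder(h = 87, r = 20);
translate([253, 513, 106]) cylinder(h = 19, r = 74);


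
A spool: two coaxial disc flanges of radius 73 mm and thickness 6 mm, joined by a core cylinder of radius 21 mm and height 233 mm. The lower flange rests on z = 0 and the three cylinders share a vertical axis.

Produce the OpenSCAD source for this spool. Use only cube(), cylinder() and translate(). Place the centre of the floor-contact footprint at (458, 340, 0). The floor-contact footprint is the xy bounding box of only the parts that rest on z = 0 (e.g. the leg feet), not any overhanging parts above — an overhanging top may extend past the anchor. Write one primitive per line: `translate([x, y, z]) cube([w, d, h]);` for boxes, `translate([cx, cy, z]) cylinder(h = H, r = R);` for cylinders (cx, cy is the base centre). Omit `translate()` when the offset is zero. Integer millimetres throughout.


translate([458, 340, 0]) cylinder(h = 6, r = 73);
translate([458, 340, 6]) cylinder(h = 233, r = 21);
translate([458, 340, 239]) cylinder(h = 6, r = 73);


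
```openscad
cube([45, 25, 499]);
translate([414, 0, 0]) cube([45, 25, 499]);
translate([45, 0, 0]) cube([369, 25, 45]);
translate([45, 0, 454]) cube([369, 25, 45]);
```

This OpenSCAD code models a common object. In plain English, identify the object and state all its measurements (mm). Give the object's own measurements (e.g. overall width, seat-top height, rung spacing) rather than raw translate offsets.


A rectangular picture frame lying in the x–z plane (depth along y). The opening is 369 mm wide (x) by 409 mm tall (z), surrounded by a border 45 mm wide on all four sides. The frame is 25 mm deep and is made of two full-height vertical stiles with two horizontal rails fitted between them.


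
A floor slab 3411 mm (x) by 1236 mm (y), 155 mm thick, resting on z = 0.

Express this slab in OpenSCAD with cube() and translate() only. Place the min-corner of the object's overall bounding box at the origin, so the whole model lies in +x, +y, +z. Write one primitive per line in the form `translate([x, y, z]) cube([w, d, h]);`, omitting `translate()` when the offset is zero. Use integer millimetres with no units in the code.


cube([3411, 1236, 155]);


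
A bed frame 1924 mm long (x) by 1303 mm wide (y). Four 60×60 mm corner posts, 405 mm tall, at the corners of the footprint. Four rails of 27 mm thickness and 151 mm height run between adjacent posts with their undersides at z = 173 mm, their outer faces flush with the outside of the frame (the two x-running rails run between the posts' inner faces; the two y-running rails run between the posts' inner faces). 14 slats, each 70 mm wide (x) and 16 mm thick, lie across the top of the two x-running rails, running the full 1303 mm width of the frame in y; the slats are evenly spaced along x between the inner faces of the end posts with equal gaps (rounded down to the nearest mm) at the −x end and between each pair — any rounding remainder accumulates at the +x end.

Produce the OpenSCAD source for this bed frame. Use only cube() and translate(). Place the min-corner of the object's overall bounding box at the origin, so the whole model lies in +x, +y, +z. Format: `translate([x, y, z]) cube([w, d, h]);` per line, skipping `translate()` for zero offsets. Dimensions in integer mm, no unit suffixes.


cube([60, 60, 405]);
translate([0, 1243, 0]) cube([60, 60, 405]);
translate([1864, 0, 0]) cube([60, 60, 405]);
translate([1864, 1243, 0]) cube([60, 60, 405]);
translate([60, 0, 173]) cube([1804, 27, 151]);
translate([60, 1276, 173]) cube([1804, 27, 151]);
translate([0, 60, 173]) cube([27, 1183, 151]);
translate([1897, 60, 173]) cube([27, 1183, 151]);
translate([114, 0, 324]) cube([70, 1303, 16]);
translate([238, 0, 324]) cube([70, 1303, 16]);
translate([362, 0, 324]) cube([70, 1303, 16]);
translate([486, 0, 324]) cube([70, 1303, 16]);
translate([610, 0, 324]) cube([70, 1303, 16]);
translate([734, 0, 324]) cube([70, 1303, 16]);
translate([858, 0, 324]) cube([70, 1303, 16]);
translate([982, 0, 324]) cube([70, 1303, 16]);
translate([1106, 0, 324]) cube([70, 1303, 16]);
translate([1230, 0, 324]) cube([70, 1303, 16]);
translate([1354, 0, 324]) cube([70, 1303, 16]);
translate([1478, 0, 324]) cube([70, 1303, 16]);
translate([1602, 0, 324]) cube([70, 1303, 16]);
translate([1726, 0, 324]) cube([70, 1303, 16]);


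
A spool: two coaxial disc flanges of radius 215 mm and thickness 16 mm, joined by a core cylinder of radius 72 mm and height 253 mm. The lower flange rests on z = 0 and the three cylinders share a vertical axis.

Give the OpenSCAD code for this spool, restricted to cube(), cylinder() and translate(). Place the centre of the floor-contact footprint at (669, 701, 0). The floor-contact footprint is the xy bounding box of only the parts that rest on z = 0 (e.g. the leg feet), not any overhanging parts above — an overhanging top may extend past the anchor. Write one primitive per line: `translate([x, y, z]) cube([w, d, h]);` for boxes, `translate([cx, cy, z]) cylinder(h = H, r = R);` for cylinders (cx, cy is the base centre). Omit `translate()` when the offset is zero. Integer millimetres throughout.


translate([669, 701, 0]) cylinder(h = 16, r = 215);
translate([669, 701, 16]) cylinder(h = 253, r = 72);
translate([669, 701, 269]) cylinder(h = 16, r = 215);


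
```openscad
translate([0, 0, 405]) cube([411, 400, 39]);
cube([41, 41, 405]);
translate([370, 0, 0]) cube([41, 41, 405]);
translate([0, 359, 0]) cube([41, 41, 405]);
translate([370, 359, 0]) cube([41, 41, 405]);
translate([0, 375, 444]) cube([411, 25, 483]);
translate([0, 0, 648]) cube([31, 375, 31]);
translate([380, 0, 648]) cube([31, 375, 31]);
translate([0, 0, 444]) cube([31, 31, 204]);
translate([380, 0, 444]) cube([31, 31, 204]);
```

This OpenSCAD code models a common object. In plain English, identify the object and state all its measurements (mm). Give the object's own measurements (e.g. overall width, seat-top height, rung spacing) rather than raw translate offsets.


A chair. The seat is a 411×400×39 mm slab with its top at z = 444 mm, on four 41×41 mm corner legs (flush with the seat edges, standing on z = 0). A flat backrest 25 mm thick, 483 mm tall, spans the full seat width and rises from the seat top along its +y edge, rear face flush with the rear of the seat. Two armrests of 31×31 mm section run along each side from the seat's front edge to the front of the backrest, top faces 235 mm above the seat top and outer faces flush with the seat's x-edges; a 31×31 mm post under the front of each armrest stands on the seat at the front corner.


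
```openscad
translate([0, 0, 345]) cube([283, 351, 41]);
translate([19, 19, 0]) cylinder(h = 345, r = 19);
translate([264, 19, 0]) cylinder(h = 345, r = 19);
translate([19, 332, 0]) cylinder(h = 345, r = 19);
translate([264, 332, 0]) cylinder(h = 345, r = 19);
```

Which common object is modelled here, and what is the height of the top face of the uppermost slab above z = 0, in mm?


A stool. The seat height is 386 mm.

A 283×351×41 slab at z = 345 on four corner cylinders — a stool. The seat top is 345 + 41 = 386 mm.


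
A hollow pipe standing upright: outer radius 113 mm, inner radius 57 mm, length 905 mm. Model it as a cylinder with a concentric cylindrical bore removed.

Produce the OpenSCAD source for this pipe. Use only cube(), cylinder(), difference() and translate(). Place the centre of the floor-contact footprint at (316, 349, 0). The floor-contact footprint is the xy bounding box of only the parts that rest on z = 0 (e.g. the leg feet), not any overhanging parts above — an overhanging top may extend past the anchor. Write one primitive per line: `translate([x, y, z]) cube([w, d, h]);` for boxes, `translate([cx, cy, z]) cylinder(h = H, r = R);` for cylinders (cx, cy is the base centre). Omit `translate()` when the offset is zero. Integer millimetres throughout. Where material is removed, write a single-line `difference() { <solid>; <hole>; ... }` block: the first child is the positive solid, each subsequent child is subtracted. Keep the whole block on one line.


difference() { translate([316, 349, 0]) cylinder(h = 905, r = 113); translate([316, 349, 0]) cylinder(h = 905, r = 57); }


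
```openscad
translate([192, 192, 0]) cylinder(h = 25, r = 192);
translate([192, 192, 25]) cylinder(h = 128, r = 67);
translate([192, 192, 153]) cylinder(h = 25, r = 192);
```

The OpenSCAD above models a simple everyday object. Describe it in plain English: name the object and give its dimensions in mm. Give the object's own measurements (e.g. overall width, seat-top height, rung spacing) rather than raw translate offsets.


A spool: two coaxial disc flanges of radius 192 mm and thickness 25 mm, joined by a core cylinder of radius 67 mm and height 128 mm. The lower flange rests on z = 0 and the three cylinders share a vertical axis.


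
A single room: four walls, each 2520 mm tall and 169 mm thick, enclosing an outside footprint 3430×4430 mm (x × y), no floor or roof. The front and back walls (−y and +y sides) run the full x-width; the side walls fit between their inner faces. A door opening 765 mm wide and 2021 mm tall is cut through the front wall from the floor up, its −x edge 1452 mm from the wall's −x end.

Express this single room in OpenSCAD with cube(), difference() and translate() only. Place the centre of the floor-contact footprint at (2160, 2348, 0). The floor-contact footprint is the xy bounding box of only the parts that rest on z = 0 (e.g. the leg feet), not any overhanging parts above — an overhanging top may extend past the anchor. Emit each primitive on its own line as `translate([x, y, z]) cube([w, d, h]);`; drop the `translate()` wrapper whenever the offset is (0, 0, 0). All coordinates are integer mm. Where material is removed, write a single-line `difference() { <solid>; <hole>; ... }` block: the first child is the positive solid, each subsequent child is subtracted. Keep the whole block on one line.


difference() { translate([445, 133, 0]) cube([3430, 169, 2520]); translate([1897, 133, 0]) cube([765, 169, 2021]); }
translate([445, 4394, 0]) cube([3430, 169, 2520]);
translate([445, 302, 0]) cube([169, 4092, 2520]);
translate([3706, 302, 0]) cube([169, 4092, 2520]);


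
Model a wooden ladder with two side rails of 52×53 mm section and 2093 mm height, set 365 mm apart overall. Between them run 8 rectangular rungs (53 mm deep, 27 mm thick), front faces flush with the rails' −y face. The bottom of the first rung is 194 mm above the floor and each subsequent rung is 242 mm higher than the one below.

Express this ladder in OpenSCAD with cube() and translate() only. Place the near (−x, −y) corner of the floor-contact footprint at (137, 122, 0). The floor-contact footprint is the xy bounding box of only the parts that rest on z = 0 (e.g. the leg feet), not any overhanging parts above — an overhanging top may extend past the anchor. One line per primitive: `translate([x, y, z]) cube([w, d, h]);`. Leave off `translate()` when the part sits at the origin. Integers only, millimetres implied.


translate([137, 122, 0]) cube([52, 53, 2093]);
translate([450, 122, 0]) cube([52, 53, 2093]);
translate([189, 122, 194]) cube([261, 53, 27]);
translate([189, 122, 436]) cube([261, 53, 27]);
translate([189, 122, 678]) cube([261, 53, 27]);
translate([189, 122, 920]) cube([261, 53, 27]);
translate([189, 122, 1162]) cube([261, 53, 27]);
translate([189, 122, 1404]) cube([261, 53, 27]);
translate([189, 122, 1646]) cube([261, 53, 27]);
translate([189, 122, 1888]) cube([261, 53, 27]);
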